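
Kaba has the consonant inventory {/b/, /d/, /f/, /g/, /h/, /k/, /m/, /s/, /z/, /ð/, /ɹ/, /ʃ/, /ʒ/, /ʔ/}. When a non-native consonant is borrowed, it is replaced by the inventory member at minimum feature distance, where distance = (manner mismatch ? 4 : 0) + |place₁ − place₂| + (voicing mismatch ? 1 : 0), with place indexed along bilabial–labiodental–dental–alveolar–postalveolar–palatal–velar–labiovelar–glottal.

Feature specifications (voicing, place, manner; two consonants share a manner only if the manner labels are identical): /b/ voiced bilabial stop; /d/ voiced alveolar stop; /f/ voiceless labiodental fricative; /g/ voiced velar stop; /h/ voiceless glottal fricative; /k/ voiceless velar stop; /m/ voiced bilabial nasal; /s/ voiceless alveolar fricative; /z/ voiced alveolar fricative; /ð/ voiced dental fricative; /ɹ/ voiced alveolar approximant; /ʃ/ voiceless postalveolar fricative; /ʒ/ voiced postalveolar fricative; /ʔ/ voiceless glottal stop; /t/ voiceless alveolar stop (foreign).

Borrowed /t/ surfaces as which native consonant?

d

/d/ is closest: same manner (stop), place distance 0 (alveolar→alveolar), voicing differs (+1); total 1. Next closest is /k/ at distance 3.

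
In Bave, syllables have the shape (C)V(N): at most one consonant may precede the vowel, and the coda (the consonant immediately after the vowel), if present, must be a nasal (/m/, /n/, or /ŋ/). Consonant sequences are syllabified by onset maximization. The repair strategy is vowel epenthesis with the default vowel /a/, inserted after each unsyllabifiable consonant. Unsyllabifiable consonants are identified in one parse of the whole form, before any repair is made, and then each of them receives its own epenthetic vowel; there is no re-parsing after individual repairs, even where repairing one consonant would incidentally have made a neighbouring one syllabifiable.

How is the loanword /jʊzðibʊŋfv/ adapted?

jʊzaðibʊŋfava

Syllabifying with onset maximization leaves /z/, /f/, /v/ stranded (only a nasal (/m/, /n/, or /ŋ/) is licensed in coda position; onsets are limited to one consonant).
Epenthesis after each stranded consonant: /z/ → /za/, /f/ → /fa/, /v/ → /va/.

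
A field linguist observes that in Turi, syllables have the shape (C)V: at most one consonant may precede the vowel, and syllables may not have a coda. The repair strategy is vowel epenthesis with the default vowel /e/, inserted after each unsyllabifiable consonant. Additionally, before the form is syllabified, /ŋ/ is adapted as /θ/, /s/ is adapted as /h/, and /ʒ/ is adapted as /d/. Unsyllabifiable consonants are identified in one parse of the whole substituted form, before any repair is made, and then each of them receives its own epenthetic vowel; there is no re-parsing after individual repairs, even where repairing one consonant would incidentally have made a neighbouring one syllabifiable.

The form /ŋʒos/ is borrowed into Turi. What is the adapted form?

θedohe

Substitution: /ŋ/ → /θ/, /ʒ/ → /d/, /s/ → /h/, giving /θdoh/.
Syllabifying with onset maximization leaves /θ/, /h/ stranded (no codas are permitted; onsets are limited to one consonant).
Each unlicensed consonant becomes the onset of a new syllable: /θ/ → /θe/, /h/ → /he/.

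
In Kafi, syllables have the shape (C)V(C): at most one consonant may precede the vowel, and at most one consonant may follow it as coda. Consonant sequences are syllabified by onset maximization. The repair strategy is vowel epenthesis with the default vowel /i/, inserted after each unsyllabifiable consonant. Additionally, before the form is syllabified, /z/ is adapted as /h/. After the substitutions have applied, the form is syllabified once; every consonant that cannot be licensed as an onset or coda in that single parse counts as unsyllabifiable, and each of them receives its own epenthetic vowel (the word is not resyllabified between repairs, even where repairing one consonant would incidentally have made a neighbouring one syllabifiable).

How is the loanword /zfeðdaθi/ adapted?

Substitution: /z/ → /h/, giving /hfeðdaθi/.
Under (C)V(C), the unsyllabifiable consonants are /h/ (at most one coda consonant is licensed; onsets are limited to one consonant).
Epenthesis after each stranded consonant: /h/ → /hi/.

hifeðdaθi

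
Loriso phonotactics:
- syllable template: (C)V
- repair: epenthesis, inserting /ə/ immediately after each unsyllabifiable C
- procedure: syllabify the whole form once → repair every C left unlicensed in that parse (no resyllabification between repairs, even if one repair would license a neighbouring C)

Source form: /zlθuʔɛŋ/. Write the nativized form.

The consonants /z/, /l/, /ŋ/ cannot be parsed into a legal (C)V syllable (no codas are permitted; onsets are limited to one consonant).
Epenthesis after each stranded consonant: /z/ → /zə/, /l/ → /lə/, /ŋ/ → /ŋə/.

zələθuʔɛŋə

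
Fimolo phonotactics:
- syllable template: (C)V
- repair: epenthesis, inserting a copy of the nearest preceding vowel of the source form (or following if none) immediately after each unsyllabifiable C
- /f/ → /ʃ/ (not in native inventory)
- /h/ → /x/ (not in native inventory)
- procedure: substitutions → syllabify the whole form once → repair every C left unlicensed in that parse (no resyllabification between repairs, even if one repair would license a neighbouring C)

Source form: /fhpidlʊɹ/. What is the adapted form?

Substitution: /f/ → /ʃ/, /h/ → /x/, giving /ʃxpidlʊɹ/.
Under (C)V, the unsyllabifiable consonants are /ʃ/, /x/, /d/, /ɹ/ (no codas are permitted; onsets are limited to one consonant).
Each unlicensed consonant becomes the onset of a new syllable: /ʃ/ → /ʃi/, /x/ → /xi/, /d/ → /di/, /ɹ/ → /ɹʊ/.

ʃixipidilʊɹʊ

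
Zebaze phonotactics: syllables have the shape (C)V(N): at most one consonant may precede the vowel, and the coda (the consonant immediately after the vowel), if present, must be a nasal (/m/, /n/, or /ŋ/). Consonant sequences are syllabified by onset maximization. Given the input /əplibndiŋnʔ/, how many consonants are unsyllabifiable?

5

The consonants /p/, /b/, /n/, /n/, /ʔ/ cannot be parsed into a legal (C)V(N) syllable (only a nasal (/m/, /n/, or /ŋ/) is licensed in coda position; onsets are limited to one consonant).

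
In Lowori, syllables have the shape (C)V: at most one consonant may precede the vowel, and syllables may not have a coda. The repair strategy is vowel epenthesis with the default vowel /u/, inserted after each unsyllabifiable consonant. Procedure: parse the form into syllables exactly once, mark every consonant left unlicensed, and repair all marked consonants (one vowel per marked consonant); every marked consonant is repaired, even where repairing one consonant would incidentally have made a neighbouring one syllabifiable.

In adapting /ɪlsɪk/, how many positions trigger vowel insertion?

2

The unsyllabifiable consonants are /l/, /k/; each receives one epenthetic vowel.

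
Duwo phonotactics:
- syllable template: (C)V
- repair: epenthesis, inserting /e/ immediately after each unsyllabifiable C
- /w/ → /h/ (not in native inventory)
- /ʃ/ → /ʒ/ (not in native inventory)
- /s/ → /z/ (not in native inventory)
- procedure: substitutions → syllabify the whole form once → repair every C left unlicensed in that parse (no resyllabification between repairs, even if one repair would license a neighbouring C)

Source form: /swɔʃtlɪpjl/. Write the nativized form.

zehɔʒetelɪpejele

Substitution: /s/ → /z/, /w/ → /h/, /ʃ/ → /ʒ/, giving /zhɔʒtlɪpjl/.
Syllabifying with onset maximization leaves /z/, /ʒ/, /t/, /p/, /j/, /l/ stranded (no codas are permitted; onsets are limited to one consonant).
Epenthesis after each stranded consonant: /z/ → /ze/, /ʒ/ → /ʒe/, /t/ → /te/, /p/ → /pe/, /j/ → /je/, /l/ → /le/.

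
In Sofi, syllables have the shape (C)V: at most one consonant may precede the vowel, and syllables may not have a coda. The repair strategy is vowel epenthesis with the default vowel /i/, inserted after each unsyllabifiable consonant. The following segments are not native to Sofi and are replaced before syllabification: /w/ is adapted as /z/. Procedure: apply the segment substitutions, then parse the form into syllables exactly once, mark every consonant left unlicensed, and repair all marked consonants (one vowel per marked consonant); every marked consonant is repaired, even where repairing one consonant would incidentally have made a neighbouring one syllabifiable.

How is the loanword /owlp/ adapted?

ozilipi

Substitution: /w/ → /z/, giving /ozlp/.
Syllabifying with onset maximization leaves /z/, /l/, /p/ stranded (no codas are permitted; onsets are limited to one consonant).
Epenthesis after each stranded consonant: /z/ → /zi/, /l/ → /li/, /p/ → /pi/.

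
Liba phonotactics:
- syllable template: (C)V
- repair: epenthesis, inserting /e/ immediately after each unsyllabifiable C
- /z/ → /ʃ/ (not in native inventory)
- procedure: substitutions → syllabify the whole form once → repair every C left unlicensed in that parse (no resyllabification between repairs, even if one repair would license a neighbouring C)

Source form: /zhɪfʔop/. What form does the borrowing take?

ʃehɪfeʔope

Substitution: /z/ → /ʃ/, giving /ʃhɪfʔop/.
Under (C)V, the unsyllabifiable consonants are /ʃ/, /f/, /p/ (no codas are permitted; onsets are limited to one consonant).
Each unlicensed consonant becomes the onset of a new syllable: /ʃ/ → /ʃe/, /f/ → /fe/, /p/ → /pe/.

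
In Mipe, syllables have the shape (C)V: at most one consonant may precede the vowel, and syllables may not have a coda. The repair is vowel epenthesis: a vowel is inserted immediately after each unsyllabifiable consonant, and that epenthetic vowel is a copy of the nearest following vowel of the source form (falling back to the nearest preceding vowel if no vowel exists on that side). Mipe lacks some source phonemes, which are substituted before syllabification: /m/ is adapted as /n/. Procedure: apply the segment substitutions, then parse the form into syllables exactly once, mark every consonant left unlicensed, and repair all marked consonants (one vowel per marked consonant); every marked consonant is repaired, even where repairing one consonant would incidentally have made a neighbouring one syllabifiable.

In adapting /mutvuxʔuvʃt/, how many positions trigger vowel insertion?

After substitution the input is /nutvuxʔuvʃt/.
The unsyllabifiable consonants are /t/, /x/, /v/, /ʃ/, /t/; each receives one epenthetic vowel.

5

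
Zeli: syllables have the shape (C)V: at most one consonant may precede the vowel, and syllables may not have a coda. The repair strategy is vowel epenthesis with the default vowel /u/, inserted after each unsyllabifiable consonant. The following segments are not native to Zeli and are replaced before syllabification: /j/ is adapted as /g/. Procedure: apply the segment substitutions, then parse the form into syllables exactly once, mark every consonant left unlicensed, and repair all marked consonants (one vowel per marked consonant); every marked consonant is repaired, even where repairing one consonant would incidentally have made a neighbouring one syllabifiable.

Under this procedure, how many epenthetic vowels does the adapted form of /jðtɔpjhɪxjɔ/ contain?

After substitution the input is /gðtɔpghɪxgɔ/.
The unsyllabifiable consonants are /g/, /ð/, /p/, /g/, /x/; each receives one epenthetic vowel.

5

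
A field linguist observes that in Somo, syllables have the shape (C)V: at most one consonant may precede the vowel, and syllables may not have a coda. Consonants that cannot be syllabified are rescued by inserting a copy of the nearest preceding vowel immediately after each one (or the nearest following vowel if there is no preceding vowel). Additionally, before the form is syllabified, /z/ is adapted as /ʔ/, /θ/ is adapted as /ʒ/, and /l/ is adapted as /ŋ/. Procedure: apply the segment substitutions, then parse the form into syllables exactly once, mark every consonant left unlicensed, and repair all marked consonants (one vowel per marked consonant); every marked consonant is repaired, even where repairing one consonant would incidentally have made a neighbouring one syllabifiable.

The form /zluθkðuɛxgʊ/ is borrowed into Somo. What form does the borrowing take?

ʔuŋuʒukuðuɛxɛgʊ

Substitution: /z/ → /ʔ/, /l/ → /ŋ/, /θ/ → /ʒ/, giving /ʔŋuʒkðuɛxgʊ/.
Syllabifying with onset maximization leaves /ʔ/, /ʒ/, /k/, /x/ stranded (no codas are permitted; onsets are limited to one consonant).
Inserting the epenthetic vowel yields /ʔ/ → /ʔu/, /ʒ/ → /ʒu/, /k/ → /ku/, /x/ → /xɛ/.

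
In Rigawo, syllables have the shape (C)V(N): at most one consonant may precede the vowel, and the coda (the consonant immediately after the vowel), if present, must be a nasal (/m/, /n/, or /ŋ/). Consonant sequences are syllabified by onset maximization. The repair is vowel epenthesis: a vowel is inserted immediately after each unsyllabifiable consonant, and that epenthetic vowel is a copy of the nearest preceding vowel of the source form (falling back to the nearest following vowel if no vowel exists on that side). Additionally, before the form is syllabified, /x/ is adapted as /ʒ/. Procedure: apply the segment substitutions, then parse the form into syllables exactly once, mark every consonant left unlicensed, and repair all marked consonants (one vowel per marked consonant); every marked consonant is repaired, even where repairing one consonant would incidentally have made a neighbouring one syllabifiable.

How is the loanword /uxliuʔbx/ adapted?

Substitution: /x/ → /ʒ/, giving /uʒliuʔbʒ/.
The consonants /ʒ/, /ʔ/, /b/, /ʒ/ cannot be parsed into a legal (C)V(N) syllable (only a nasal (/m/, /n/, or /ŋ/) is licensed in coda position; onsets are limited to one consonant).
Epenthesis after each stranded consonant: /ʒ/ → /ʒu/, /ʔ/ → /ʔu/, /b/ → /bu/, /ʒ/ → /ʒu/.

uʒuliuʔubuʒu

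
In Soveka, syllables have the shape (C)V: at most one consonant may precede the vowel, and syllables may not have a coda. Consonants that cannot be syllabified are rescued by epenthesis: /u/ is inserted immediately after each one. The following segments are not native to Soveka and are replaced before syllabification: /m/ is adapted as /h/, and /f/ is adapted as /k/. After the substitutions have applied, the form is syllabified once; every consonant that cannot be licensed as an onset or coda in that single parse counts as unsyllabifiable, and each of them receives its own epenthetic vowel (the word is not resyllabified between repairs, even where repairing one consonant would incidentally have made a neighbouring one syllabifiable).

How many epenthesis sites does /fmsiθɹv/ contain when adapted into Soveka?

After substitution the input is /khsiθɹv/.
The unsyllabifiable consonants are /k/, /h/, /θ/, /ɹ/, /v/; each receives one epenthetic vowel.

5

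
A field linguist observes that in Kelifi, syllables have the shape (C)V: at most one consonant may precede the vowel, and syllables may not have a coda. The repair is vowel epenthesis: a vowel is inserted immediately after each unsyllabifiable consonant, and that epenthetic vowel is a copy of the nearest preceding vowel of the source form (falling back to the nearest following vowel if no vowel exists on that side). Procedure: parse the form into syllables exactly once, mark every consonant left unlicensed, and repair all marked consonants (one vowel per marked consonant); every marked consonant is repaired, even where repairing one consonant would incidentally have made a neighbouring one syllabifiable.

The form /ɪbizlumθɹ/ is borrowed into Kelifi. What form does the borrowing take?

ɪbizilumuθuɹu

Under (C)V, the unsyllabifiable consonants are /z/, /m/, /θ/, /ɹ/ (no codas are permitted; onsets are limited to one consonant).
Inserting the epenthetic vowel yields /z/ → /zi/, /m/ → /mu/, /θ/ → /θu/, /ɹ/ → /ɹu/.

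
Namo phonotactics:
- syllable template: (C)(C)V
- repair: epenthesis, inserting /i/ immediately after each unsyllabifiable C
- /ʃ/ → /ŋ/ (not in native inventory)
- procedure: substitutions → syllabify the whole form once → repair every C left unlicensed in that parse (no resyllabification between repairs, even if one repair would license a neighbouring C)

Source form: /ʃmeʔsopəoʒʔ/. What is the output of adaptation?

Substitution: /ʃ/ → /ŋ/, giving /ŋmeʔsopəoʒʔ/.
The consonants /ʒ/, /ʔ/ cannot be parsed into a legal (C)(C)V syllable (no codas are permitted; onsets may contain at most 2 consonants).
Epenthesis after each stranded consonant: /ʒ/ → /ʒi/, /ʔ/ → /ʔi/.

ŋmeʔsopəoʒiʔi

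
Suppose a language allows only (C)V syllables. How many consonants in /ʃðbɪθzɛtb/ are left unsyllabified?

Syllabifying with onset maximization leaves /ʃ/, /ð/, /θ/, /t/, /b/ stranded (no codas are permitted; onsets are limited to one consonant).

5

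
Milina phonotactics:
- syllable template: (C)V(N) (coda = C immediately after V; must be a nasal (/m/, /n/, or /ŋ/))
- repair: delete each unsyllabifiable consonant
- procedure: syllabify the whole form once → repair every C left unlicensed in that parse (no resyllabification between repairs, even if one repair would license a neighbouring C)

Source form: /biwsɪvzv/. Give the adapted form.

Syllabifying with onset maximization leaves /w/, /v/, /z/, /v/ stranded (only a nasal (/m/, /n/, or /ŋ/) is licensed in coda position; onsets are limited to one consonant).
Deletion applies to /w/, /v/, /z/, /v/.

bisɪ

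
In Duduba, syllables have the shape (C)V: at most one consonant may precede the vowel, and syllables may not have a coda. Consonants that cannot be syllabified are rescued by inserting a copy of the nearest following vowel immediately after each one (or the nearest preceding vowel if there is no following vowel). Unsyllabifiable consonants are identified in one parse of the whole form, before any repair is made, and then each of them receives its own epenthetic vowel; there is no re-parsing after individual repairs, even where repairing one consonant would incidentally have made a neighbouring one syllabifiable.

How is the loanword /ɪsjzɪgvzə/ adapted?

The consonants /s/, /j/, /g/, /v/ cannot be parsed into a legal (C)V syllable (no codas are permitted; onsets are limited to one consonant).
Inserting the epenthetic vowel yields /s/ → /sɪ/, /j/ → /jɪ/, /g/ → /gə/, /v/ → /və/.

ɪsɪjɪzɪgəvəzə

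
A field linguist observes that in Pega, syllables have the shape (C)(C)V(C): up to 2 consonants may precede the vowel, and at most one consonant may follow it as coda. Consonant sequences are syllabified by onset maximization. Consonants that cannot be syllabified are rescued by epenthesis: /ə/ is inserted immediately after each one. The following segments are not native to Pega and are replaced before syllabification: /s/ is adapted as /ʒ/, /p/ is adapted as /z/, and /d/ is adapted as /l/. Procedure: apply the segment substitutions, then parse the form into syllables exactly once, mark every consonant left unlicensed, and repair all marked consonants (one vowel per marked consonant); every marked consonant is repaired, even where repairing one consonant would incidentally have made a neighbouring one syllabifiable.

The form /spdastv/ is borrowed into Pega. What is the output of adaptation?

ʒəzlaʒtəvə

Substitution: /s/ → /ʒ/, /p/ → /z/, /d/ → /l/, giving /ʒzlaʒtv/.
Under (C)(C)V(C), the unsyllabifiable consonants are /ʒ/, /t/, /v/ (at most one coda consonant is licensed; onsets may contain at most 2 consonants).
Each unlicensed consonant becomes the onset of a new syllable: /ʒ/ → /ʒə/, /t/ → /tə/, /v/ → /və/.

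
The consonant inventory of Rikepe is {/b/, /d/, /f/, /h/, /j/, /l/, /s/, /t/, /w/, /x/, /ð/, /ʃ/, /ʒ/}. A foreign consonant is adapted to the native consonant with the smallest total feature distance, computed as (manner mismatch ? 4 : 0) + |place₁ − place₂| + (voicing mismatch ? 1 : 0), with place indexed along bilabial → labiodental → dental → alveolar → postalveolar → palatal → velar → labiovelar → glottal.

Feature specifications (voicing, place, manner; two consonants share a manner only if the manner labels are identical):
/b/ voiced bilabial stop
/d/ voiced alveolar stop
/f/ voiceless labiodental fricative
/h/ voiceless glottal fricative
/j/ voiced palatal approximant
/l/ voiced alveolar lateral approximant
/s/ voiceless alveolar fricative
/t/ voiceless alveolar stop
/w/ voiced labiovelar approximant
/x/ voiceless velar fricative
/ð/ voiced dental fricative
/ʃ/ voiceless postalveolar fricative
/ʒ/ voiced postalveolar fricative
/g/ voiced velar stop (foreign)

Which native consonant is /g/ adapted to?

/d/ is closest: same manner (stop), place distance 3 (velar→alveolar), same voicing; total 3. Next closest is /t/ at distance 4.

d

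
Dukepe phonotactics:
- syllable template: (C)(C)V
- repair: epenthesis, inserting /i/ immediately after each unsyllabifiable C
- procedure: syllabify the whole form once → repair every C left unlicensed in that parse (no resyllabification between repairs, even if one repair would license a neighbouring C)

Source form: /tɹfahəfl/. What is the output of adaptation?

tiɹfahəfili

Syllabifying with onset maximization leaves /t/, /f/, /l/ stranded (no codas are permitted; onsets may contain at most 2 consonants).
Epenthesis after each stranded consonant: /t/ → /ti/, /f/ → /fi/, /l/ → /li/.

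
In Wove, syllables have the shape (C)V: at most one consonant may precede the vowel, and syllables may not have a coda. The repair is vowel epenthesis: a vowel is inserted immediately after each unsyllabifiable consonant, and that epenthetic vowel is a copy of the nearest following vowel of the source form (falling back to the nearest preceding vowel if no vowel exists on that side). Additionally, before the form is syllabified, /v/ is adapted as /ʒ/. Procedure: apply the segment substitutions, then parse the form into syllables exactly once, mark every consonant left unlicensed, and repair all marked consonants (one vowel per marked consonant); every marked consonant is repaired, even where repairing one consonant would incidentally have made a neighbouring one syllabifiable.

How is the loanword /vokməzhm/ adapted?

Substitution: /v/ → /ʒ/, giving /ʒokməzhm/.
The consonants /k/, /z/, /h/, /m/ cannot be parsed into a legal (C)V syllable (no codas are permitted; onsets are limited to one consonant).
Epenthesis after each stranded consonant: /k/ → /kə/, /z/ → /zə/, /h/ → /hə/, /m/ → /mə/.

ʒokəməzəhəmə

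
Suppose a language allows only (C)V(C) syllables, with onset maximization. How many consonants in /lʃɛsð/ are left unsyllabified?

2

Under (C)V(C), the unsyllabifiable consonants are /l/, /ð/ (at most one coda consonant is licensed; onsets are limited to one consonant).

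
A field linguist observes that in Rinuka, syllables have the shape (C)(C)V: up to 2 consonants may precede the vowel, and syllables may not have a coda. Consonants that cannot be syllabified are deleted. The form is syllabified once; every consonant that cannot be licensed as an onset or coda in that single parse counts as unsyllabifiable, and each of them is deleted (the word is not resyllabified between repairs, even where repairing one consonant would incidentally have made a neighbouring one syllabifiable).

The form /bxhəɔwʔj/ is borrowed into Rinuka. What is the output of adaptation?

Under (C)(C)V, the unsyllabifiable consonants are /b/, /w/, /ʔ/, /j/ (no codas are permitted; onsets may contain at most 2 consonants).
Deletion applies to /b/, /w/, /ʔ/, /j/.

xhəɔ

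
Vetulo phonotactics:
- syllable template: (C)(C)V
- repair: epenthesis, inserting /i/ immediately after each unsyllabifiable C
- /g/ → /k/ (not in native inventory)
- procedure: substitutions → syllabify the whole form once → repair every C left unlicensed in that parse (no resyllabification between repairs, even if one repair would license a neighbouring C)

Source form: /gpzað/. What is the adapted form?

kipzaði

Substitution: /g/ → /k/, giving /kpzað/.
Under (C)(C)V, the unsyllabifiable consonants are /k/, /ð/ (no codas are permitted; onsets may contain at most 2 consonants).
Epenthesis after each stranded consonant: /k/ → /ki/, /ð/ → /ði/.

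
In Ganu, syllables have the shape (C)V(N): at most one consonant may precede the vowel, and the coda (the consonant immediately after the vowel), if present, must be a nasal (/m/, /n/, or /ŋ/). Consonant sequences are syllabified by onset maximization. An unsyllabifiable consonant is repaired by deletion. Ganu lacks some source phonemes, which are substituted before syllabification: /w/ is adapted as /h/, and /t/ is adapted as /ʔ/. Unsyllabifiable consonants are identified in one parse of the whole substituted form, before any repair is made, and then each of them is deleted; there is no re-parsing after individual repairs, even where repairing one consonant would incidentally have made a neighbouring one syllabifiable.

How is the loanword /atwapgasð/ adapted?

Substitution: /t/ → /ʔ/, /w/ → /h/, giving /aʔhapgasð/.
Under (C)V(N), the unsyllabifiable consonants are /ʔ/, /p/, /s/, /ð/ (only a nasal (/m/, /n/, or /ŋ/) is licensed in coda position; onsets are limited to one consonant).
Deletion applies to /ʔ/, /p/, /s/, /ð/.

ahaga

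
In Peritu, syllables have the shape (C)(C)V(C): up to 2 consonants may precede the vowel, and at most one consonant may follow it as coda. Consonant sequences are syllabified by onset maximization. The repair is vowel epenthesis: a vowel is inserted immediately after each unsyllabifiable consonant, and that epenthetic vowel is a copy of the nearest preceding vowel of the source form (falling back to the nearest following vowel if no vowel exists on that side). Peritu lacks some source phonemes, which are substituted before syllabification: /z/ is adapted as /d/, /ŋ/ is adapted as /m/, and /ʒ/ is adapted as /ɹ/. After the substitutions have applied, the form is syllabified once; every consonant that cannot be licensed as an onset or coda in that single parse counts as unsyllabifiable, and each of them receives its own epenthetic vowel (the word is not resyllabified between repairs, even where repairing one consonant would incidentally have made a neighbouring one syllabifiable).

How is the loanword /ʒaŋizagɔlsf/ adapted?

ɹamidagɔlsɔfɔ

Substitution: /ʒ/ → /ɹ/, /ŋ/ → /m/, /z/ → /d/, giving /ɹamidagɔlsf/.
The consonants /s/, /f/ cannot be parsed into a legal (C)(C)V(C) syllable (at most one coda consonant is licensed; onsets may contain at most 2 consonants).
Each unlicensed consonant becomes the onset of a new syllable: /s/ → /sɔ/, /f/ → /fɔ/.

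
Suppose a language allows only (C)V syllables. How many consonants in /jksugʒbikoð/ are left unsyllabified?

The consonants /j/, /k/, /g/, /ʒ/, /ð/ cannot be parsed into a legal (C)V syllable (no codas are permitted; onsets are limited to one consonant).

5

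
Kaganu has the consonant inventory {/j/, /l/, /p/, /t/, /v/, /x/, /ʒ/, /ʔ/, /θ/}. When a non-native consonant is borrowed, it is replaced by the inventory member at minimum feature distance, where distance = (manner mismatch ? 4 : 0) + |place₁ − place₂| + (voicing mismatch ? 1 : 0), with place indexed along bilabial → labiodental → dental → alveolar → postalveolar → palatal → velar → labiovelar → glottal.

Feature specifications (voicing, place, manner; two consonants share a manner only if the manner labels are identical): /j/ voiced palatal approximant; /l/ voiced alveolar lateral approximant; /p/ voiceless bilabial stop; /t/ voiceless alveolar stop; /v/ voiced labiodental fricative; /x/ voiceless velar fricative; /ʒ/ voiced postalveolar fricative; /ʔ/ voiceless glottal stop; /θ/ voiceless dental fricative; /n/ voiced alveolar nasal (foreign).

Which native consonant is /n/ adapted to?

l

/l/ is closest: manner differs (nasal→lateral approximant, +4), place distance 0 (alveolar→alveolar), same voicing; total 4. Next closest is /t/ at distance 5.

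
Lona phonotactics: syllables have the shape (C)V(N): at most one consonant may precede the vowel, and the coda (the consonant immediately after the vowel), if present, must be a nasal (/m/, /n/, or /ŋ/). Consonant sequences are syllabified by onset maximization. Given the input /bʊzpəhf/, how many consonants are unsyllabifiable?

3

Syllabifying with onset maximization leaves /z/, /h/, /f/ stranded (only a nasal (/m/, /n/, or /ŋ/) is licensed in coda position; onsets are limited to one consonant).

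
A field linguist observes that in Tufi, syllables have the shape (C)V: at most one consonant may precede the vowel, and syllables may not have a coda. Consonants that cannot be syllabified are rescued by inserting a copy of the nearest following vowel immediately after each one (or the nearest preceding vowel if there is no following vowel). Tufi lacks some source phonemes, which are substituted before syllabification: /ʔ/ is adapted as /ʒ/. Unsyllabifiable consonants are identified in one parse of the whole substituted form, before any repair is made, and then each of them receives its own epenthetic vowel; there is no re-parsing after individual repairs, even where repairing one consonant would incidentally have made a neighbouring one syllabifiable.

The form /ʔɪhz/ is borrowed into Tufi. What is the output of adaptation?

Substitution: /ʔ/ → /ʒ/, giving /ʒɪhz/.
Under (C)V, the unsyllabifiable consonants are /h/, /z/ (no codas are permitted; onsets are limited to one consonant).
Each unlicensed consonant becomes the onset of a new syllable: /h/ → /hɪ/, /z/ → /zɪ/.

ʒɪhɪzɪ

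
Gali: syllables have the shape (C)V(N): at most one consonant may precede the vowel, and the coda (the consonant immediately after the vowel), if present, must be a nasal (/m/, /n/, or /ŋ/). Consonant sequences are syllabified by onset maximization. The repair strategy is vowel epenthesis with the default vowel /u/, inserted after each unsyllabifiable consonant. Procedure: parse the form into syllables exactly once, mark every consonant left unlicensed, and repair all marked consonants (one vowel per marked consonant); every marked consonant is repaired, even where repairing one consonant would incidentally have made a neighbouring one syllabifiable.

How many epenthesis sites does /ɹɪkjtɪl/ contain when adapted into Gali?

3

The unsyllabifiable consonants are /k/, /j/, /l/; each receives one epenthetic vowel.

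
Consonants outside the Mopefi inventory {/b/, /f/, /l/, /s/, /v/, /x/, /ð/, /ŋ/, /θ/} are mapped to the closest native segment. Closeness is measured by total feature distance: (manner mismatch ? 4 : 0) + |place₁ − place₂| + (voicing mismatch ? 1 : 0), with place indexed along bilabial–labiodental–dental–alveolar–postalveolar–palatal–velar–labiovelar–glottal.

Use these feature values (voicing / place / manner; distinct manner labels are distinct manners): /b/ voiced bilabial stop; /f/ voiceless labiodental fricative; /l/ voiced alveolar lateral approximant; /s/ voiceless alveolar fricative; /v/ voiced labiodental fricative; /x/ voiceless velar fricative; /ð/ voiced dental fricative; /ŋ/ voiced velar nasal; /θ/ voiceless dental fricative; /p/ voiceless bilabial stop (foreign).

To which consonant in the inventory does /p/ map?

/b/ is closest: same manner (stop), place distance 0 (bilabial→bilabial), voicing differs (+1); total 1. Next closest is /f/ at distance 5.

b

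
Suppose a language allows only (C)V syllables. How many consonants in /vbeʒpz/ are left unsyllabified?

The consonants /v/, /ʒ/, /p/, /z/ cannot be parsed into a legal (C)V syllable (no codas are permitted; onsets are limited to one consonant).

4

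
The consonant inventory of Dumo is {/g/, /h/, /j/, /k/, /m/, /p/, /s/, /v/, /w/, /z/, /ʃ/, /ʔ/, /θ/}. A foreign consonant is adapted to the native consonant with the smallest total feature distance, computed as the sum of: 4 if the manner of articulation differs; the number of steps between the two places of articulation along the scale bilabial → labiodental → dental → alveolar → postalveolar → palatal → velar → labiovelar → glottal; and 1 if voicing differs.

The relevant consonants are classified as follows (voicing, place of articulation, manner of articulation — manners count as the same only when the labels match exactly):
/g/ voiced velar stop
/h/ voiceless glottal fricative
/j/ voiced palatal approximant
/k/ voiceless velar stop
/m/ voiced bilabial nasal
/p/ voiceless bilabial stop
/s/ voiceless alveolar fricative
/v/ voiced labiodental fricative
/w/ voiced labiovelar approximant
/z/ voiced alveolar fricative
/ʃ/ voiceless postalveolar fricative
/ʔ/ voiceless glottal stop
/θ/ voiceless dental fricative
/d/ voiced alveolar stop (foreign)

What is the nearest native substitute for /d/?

g

/g/ is closest: same manner (stop), place distance 3 (alveolar→velar), same voicing; total 3. Next closest is /k/ at distance 4.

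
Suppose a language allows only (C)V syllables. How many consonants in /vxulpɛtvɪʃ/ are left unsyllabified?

4

Under (C)V, the unsyllabifiable consonants are /v/, /l/, /t/, /ʃ/ (no codas are permitted; onsets are limited to one consonant).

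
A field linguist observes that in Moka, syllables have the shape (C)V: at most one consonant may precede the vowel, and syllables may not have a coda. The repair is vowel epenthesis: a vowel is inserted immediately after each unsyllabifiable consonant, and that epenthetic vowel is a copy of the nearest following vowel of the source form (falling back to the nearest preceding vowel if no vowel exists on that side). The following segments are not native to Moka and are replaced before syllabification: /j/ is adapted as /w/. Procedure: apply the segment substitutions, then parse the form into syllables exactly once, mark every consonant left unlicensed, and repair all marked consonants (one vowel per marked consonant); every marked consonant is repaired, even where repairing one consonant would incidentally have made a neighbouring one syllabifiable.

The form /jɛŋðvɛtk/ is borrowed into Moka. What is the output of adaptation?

Substitution: /j/ → /w/, giving /wɛŋðvɛtk/.
Syllabifying with onset maximization leaves /ŋ/, /ð/, /t/, /k/ stranded (no codas are permitted; onsets are limited to one consonant).
Inserting the epenthetic vowel yields /ŋ/ → /ŋɛ/, /ð/ → /ðɛ/, /t/ → /tɛ/, /k/ → /kɛ/.

wɛŋɛðɛvɛtɛkɛ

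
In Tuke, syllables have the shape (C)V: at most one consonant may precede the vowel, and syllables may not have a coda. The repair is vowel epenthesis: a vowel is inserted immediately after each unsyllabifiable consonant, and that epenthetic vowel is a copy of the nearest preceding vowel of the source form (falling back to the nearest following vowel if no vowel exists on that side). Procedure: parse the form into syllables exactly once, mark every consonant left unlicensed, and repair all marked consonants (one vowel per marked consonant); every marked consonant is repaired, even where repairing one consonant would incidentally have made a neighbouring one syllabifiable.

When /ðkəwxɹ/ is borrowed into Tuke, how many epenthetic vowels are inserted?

The unsyllabifiable consonants are /ð/, /w/, /x/, /ɹ/; each receives one epenthetic vowel.

4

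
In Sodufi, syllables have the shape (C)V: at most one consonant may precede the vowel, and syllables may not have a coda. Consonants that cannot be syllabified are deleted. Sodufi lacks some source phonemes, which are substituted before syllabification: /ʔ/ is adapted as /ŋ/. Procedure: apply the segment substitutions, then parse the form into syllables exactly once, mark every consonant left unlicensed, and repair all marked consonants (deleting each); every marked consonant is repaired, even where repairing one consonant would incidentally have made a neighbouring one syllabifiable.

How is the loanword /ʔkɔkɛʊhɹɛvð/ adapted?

kɔkɛʊɹɛ

Substitution: /ʔ/ → /ŋ/, giving /ŋkɔkɛʊhɹɛvð/.
Under (C)V, the unsyllabifiable consonants are /ŋ/, /h/, /v/, /ð/ (no codas are permitted; onsets are limited to one consonant).
Deleting the stranded consonants removes /ŋ/, /h/, /v/, /ð/.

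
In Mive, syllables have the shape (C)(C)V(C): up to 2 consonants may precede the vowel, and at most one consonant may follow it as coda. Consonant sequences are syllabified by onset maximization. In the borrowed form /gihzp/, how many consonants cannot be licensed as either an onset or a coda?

2

The consonants /z/, /p/ cannot be parsed into a legal (C)(C)V(C) syllable (at most one coda consonant is licensed; onsets may contain at most 2 consonants).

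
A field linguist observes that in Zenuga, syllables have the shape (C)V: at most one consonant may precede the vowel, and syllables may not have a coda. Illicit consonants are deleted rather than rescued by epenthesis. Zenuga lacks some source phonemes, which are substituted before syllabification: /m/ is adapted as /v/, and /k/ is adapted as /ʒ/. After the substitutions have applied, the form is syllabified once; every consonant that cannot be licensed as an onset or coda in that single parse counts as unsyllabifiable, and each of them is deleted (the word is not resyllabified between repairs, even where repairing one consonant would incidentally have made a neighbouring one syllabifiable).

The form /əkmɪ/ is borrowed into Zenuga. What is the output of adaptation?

Substitution: /k/ → /ʒ/, /m/ → /v/, giving /əʒvɪ/.
Syllabifying with onset maximization leaves /ʒ/ stranded (no codas are permitted; onsets are limited to one consonant).
Each unlicensed consonant is deleted: /ʒ/.

əvɪ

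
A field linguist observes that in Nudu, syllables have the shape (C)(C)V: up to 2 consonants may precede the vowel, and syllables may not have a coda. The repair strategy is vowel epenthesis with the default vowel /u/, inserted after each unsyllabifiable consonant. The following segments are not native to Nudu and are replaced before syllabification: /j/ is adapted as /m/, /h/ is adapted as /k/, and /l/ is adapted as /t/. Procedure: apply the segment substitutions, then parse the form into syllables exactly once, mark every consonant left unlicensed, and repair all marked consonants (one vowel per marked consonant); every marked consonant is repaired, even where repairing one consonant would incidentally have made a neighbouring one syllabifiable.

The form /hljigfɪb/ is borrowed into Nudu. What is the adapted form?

Substitution: /h/ → /k/, /l/ → /t/, /j/ → /m/, giving /ktmigfɪb/.
The consonants /k/, /b/ cannot be parsed into a legal (C)(C)V syllable (no codas are permitted; onsets may contain at most 2 consonants).
Each unlicensed consonant becomes the onset of a new syllable: /k/ → /ku/, /b/ → /bu/.

kutmigfɪbu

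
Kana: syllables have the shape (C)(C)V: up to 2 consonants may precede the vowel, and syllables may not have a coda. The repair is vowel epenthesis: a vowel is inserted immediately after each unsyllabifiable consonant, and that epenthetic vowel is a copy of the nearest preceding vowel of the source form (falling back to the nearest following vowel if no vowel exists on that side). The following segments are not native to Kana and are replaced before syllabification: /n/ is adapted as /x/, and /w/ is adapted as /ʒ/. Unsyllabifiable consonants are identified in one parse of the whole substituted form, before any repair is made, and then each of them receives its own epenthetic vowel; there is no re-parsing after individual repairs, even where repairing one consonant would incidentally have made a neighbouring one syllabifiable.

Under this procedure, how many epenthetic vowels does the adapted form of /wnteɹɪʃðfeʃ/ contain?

After substitution the input is /ʒxteɹɪʃðfeʃ/.
The unsyllabifiable consonants are /ʒ/, /ʃ/, /ʃ/; each receives one epenthetic vowel.

3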